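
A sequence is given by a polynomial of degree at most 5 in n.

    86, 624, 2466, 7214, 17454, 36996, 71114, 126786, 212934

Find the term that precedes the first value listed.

-6

First differences: 538  1842  4748  10240  19542  34118  55672  86148
Second differences: 1304  2906  5492  9302  14576  21554  30476
Third differences: 1602  2586  3810  5274  6978  8922
Fourth differences: 984  1224  1464  1704  1944
Fifth differences: 240  240  240  240
The fifth differences are constant at 240.
Work back: 984 − 240 = 744;  1602 − 744 = 858;  1304 − 858 = 446;  538 − 446 = 92;  86 − 92 = -6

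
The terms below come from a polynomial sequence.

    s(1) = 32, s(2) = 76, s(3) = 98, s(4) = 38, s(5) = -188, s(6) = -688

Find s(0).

2

First differences: 44, 22, -60, -226, -500
Second differences: -22, -82, -166, -274
Third differences: -60, -84, -108
Fourth differences: -24, -24
The fourth differences are constant at -24.
Work back: -60 + 24 = -36;  -22 + 36 = 14;  44 − 14 = 30;  32 − 30 = 2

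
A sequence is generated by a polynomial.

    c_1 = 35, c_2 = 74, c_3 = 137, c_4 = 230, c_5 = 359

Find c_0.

14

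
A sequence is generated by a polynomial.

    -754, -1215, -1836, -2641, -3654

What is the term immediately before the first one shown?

-429

Δ: -461, -621, -805, -1013
Δ²: -160, -184, -208
Δ³: -24, -24
The third differences are constant at -24.
Work back: -160 + 24 = -136;  -461 + 136 = -325;  -754 + 325 = -429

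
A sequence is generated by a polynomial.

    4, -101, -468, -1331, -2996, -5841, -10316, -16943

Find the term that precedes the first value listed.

9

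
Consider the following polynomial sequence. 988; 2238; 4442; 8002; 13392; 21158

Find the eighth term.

46362

Δ: 1250, 2204, 3560, 5390, 7766
Δ²: 954, 1356, 1830, 2376
Δ³: 402, 474, 546
Δ⁴: 72, 72
The fourth differences are constant (72).
546 + 72 = 618;  2376 + 618 = 2994;  7766 + 2994 = 10760;  21158 + 10760 = 31918
618 + 72 = 690;  2994 + 690 = 3684;  10760 + 3684 = 14444;  31918 + 14444 = 46362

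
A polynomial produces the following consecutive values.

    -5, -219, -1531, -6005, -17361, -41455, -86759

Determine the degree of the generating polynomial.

5

-214, -1312, -4474, -11356, -24094, -45304
-1098, -3162, -6882, -12738, -21210
-2064, -3720, -5856, -8472
-1656, -2136, -2616
-480, -480
The fifth differences are constant, so the polynomial has degree 5.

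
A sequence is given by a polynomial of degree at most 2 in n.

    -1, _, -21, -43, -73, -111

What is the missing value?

-7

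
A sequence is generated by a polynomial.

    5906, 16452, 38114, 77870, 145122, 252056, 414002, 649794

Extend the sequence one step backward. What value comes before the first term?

Δ: 10546  21662  39756  67252  106934  161946  235792
Δ²: 11116  18094  27496  39682  55012  73846
Δ³: 6978  9402  12186  15330  18834
Δ⁴: 2424  2784  3144  3504
Δ⁵: 360  360  360
The fifth differences are constant at 360.
Work back: 2424 − 360 = 2064;  6978 − 2064 = 4914;  11116 − 4914 = 6202;  10546 − 6202 = 4344;  5906 − 4344 = 1562

1562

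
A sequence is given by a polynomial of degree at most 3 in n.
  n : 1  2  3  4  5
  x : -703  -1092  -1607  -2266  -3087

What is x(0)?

-422

Δ: -389, -515, -659, -821
Δ²: -126, -144, -162
Δ³: -18, -18
The third differences are constant at -18.
Work back: -126 + 18 = -108;  -389 + 108 = -281;  -703 + 281 = -422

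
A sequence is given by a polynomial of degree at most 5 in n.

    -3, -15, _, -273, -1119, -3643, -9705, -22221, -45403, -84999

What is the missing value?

Using the last 7 terms:
D1: -846, -2524, -6062, -12516, -23182, -39596
D2: -1678, -3538, -6454, -10666, -16414
D3: -1860, -2916, -4212, -5748
D4: -1056, -1296, -1536
D5: -240, -240
Constant fifth difference = -240.
Extend backward: -1056 + 240 = -816;  -1860 + 816 = -1044;  -1678 + 1044 = -634;  -846 + 634 = -212;  -273 + 212 = -61

-61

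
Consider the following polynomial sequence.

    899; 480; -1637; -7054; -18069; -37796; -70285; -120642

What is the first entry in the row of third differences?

First differences: -419, -2117, -5417, -11015, -19727, -32489, -50357
Second differences: -1698, -3300, -5598, -8712, -12762, -17868
Third differences: -1602, -2298, -3114, -4050, -5106
Fourth differences: -696, -816, -936, -1056
Fifth differences: -120, -120, -120

-1602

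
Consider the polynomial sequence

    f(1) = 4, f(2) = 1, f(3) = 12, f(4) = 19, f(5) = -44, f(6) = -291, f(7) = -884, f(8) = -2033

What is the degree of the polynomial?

4

First differences: -3, 11, 7, -63, -247, -593, -1149
Second differences: 14, -4, -70, -184, -346, -556
Third differences: -18, -66, -114, -162, -210
Fourth differences: -48, -48, -48, -48
The fourth differences are constant, so the polynomial has degree 4.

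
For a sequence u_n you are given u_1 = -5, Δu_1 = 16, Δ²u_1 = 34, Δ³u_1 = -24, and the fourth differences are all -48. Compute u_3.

61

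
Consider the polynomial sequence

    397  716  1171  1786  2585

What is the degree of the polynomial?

3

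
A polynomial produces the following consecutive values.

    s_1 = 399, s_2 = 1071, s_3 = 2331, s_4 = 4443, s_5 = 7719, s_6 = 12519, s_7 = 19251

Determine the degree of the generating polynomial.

4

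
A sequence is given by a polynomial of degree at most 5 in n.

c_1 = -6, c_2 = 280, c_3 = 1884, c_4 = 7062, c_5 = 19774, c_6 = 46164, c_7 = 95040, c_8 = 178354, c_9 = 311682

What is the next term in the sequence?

514704

First differences: 286 , 1604 , 5178 , 12712 , 26390 , 48876 , 83314 , 133328
Second differences: 1318 , 3574 , 7534 , 13678 , 22486 , 34438 , 50014
Third differences: 2256 , 3960 , 6144 , 8808 , 11952 , 15576
Fourth differences: 1704 , 2184 , 2664 , 3144 , 3624
Fifth differences: 480 , 480 , 480 , 480
The fifth differences are constant (480).
3624 + 480 = 4104;  15576 + 4104 = 19680;  50014 + 19680 = 69694;  133328 + 69694 = 203022;  311682 + 203022 = 514704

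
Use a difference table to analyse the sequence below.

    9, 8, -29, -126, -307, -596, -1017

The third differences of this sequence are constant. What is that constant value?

-24

Δ: -1, -37, -97, -181, -289, -421
Δ²: -36, -60, -84, -108, -132
Δ³: -24, -24, -24, -24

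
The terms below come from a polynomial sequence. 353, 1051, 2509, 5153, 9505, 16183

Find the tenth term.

81875

First differences: 698 , 1458 , 2644 , 4352 , 6678
Second differences: 760 , 1186 , 1708 , 2326
Third differences: 426 , 522 , 618
Fourth differences: 96 , 96
Constant fourth difference = 96, so extend:
618 + 96 = 714;  2326 + 714 = 3040;  6678 + 3040 = 9718;  16183 + 9718 = 25901
714 + 96 = 810;  3040 + 810 = 3850;  9718 + 3850 = 13568;  25901 + 13568 = 39469
810 + 96 = 906;  3850 + 906 = 4756;  13568 + 4756 = 18324;  39469 + 18324 = 57793
906 + 96 = 1002;  4756 + 1002 = 5758;  18324 + 5758 = 24082;  57793 + 24082 = 81875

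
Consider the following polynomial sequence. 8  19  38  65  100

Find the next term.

143

D1: 11  19  27  35
D2: 8  8  8
The second differences are constant (8).
35 + 8 = 43;  100 + 43 = 143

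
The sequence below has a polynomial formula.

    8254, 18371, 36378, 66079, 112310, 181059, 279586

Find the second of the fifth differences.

D1: 10117, 18007, 29701, 46231, 68749, 98527
D2: 7890, 11694, 16530, 22518, 29778
D3: 3804, 4836, 5988, 7260
D4: 1032, 1152, 1272
D5: 120, 120

120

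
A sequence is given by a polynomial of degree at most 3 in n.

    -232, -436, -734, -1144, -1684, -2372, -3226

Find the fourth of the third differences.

D1: -204, -298, -410, -540, -688, -854
D2: -94, -112, -130, -148, -166
D3: -18, -18, -18, -18

-18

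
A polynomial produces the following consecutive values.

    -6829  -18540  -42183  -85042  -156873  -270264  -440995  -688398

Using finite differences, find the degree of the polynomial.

5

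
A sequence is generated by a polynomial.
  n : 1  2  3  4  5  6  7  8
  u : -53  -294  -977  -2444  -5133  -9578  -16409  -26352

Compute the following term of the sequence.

-40229

First differences: -241 , -683 , -1467 , -2689 , -4445 , -6831 , -9943
Second differences: -442 , -784 , -1222 , -1756 , -2386 , -3112
Third differences: -342 , -438 , -534 , -630 , -726
Fourth differences: -96 , -96 , -96 , -96
Fourth differences constant at -96.
-726 − 96 = -822;  -3112 − 822 = -3934;  -9943 − 3934 = -13877;  -26352 − 13877 = -40229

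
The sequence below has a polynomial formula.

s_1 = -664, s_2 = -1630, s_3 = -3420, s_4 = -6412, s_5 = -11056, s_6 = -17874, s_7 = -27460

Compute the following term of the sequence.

-40480

First differences: -966, -1790, -2992, -4644, -6818, -9586
Second differences: -824, -1202, -1652, -2174, -2768
Third differences: -378, -450, -522, -594
Fourth differences: -72, -72, -72
Constant fourth difference = -72, so extend:
-594 − 72 = -666;  -2768 − 666 = -3434;  -9586 − 3434 = -13020;  -27460 − 13020 = -40480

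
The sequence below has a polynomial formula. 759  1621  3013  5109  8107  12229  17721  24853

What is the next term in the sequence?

33919

D1: 862, 1392, 2096, 2998, 4122, 5492, 7132
D2: 530, 704, 902, 1124, 1370, 1640
D3: 174, 198, 222, 246, 270
D4: 24, 24, 24, 24
The fourth differences are constant (24).
270 + 24 = 294;  1640 + 294 = 1934;  7132 + 1934 = 9066;  24853 + 9066 = 33919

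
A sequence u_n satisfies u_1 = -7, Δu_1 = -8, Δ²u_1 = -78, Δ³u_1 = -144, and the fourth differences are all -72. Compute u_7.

-5185

Build the table forward from the leading diagonal:
Δ⁴: -72  -72  -72  -72  -72  -72  -72
Δ³: -144  -216  -288  -360  -432  -504  -576
Δ²: -78  -222  -438  -726  -1086  -1518  -2022
Δ: -8  -86  -308  -746  -1472  -2558  -4076
u: -7  -15  -101  -409  -1155  -2627  -5185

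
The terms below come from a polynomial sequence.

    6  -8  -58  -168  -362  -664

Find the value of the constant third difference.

First differences: -14, -50, -110, -194, -302
Second differences: -36, -60, -84, -108
Third differences: -24, -24, -24

-24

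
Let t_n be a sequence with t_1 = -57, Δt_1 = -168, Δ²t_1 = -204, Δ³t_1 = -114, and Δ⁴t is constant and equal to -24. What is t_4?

-1287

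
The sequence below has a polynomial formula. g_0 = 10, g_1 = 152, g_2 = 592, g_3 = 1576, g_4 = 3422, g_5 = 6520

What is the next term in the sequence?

11332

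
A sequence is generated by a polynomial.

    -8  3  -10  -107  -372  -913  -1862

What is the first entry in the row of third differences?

D1: 11, -13, -97, -265, -541, -949
D2: -24, -84, -168, -276, -408
D3: -60, -84, -108, -132
D4: -24, -24, -24

-60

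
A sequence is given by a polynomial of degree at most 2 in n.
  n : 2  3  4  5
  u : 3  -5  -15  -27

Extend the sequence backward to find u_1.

9

-8, -10, -12
-2, -2
The second differences are constant at -2.
Work back: -8 + 2 = -6;  3 + 6 = 9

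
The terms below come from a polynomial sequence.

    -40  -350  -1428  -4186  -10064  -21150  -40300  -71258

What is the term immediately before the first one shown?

6

-310, -1078, -2758, -5878, -11086, -19150, -30958
-768, -1680, -3120, -5208, -8064, -11808
-912, -1440, -2088, -2856, -3744
-528, -648, -768, -888
-120, -120, -120
The fifth differences are constant at -120.
Work back: -528 + 120 = -408;  -912 + 408 = -504;  -768 + 504 = -264;  -310 + 264 = -46;  -40 + 46 = 6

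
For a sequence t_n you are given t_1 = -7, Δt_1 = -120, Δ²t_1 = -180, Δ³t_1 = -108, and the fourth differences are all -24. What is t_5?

Build the table forward from the leading diagonal:
D4: -24, -24, -24, -24, -24
D3: -108, -132, -156, -180, -204
D2: -180, -288, -420, -576, -756
D1: -120, -300, -588, -1008, -1584
t: -7, -127, -427, -1015, -2023

-2023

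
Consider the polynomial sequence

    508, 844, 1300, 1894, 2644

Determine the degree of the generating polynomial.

First differences: 336, 456, 594, 750
Second differences: 120, 138, 156
Third differences: 18, 18
The third differences are constant, so the polynomial has degree 3.

3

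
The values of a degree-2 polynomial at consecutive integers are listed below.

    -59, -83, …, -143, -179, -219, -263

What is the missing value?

Using the last 4 terms:
D1: -36  -40  -44
D2: -4  -4
Constant second difference = -4.
Extend backward: -36 + 4 = -32;  -143 + 32 = -111

-111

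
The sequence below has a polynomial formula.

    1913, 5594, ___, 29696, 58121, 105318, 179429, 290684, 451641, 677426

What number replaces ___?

Using the last 7 terms:
28425  47197  74111  111255  160957  225785
18772  26914  37144  49702  64828
8142  10230  12558  15126
2088  2328  2568
240  240
Constant fifth difference = 240.
Extend backward: 2088 − 240 = 1848;  8142 − 1848 = 6294;  18772 − 6294 = 12478;  28425 − 12478 = 15947;  29696 − 15947 = 13749

13749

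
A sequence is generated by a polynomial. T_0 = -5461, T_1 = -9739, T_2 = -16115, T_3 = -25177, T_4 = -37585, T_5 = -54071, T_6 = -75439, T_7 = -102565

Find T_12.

First differences: -4278, -6376, -9062, -12408, -16486, -21368, -27126
Second differences: -2098, -2686, -3346, -4078, -4882, -5758
Third differences: -588, -660, -732, -804, -876
Fourth differences: -72, -72, -72, -72
The fourth differences are constant (-72).
-876 − 72 = -948;  -5758 − 948 = -6706;  -27126 − 6706 = -33832;  -102565 − 33832 = -136397
-948 − 72 = -1020;  -6706 − 1020 = -7726;  -33832 − 7726 = -41558;  -136397 − 41558 = -177955
-1020 − 72 = -1092;  -7726 − 1092 = -8818;  -41558 − 8818 = -50376;  -177955 − 50376 = -228331
-1092 − 72 = -1164;  -8818 − 1164 = -9982;  -50376 − 9982 = -60358;  -228331 − 60358 = -288689
-1164 − 72 = -1236;  -9982 − 1236 = -11218;  -60358 − 11218 = -71576;  -288689 − 71576 = -360265

-360265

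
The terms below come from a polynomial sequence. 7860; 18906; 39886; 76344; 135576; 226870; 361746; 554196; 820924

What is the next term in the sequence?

1181586

Δ: 11046 , 20980 , 36458 , 59232 , 91294 , 134876 , 192450 , 266728
Δ²: 9934 , 15478 , 22774 , 32062 , 43582 , 57574 , 74278
Δ³: 5544 , 7296 , 9288 , 11520 , 13992 , 16704
Δ⁴: 1752 , 1992 , 2232 , 2472 , 2712
Δ⁵: 240 , 240 , 240 , 240
Fifth differences constant at 240.
2712 + 240 = 2952;  16704 + 2952 = 19656;  74278 + 19656 = 93934;  266728 + 93934 = 360662;  820924 + 360662 = 1181586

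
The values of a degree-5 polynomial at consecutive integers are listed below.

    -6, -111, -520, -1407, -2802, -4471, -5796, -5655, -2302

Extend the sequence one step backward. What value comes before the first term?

-7

-105  -409  -887  -1395  -1669  -1325  141  3353
-304  -478  -508  -274  344  1466  3212
-174  -30  234  618  1122  1746
144  264  384  504  624
120  120  120  120
The fifth differences are constant at 120.
Work back: 144 − 120 = 24;  -174 − 24 = -198;  -304 + 198 = -106;  -105 + 106 = 1;  -6 − 1 = -7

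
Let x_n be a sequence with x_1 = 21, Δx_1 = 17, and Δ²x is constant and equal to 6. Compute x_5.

Build the table forward from the leading diagonal:
D2: 6, 6, 6, 6, 6
D1: 17, 23, 29, 35, 41
x: 21, 38, 61, 90, 125

125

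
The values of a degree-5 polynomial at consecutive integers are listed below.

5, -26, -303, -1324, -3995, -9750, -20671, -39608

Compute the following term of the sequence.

-70299

D1: -31, -277, -1021, -2671, -5755, -10921, -18937
D2: -246, -744, -1650, -3084, -5166, -8016
D3: -498, -906, -1434, -2082, -2850
D4: -408, -528, -648, -768
D5: -120, -120, -120
Constant fifth difference = -120, so extend:
-768 − 120 = -888;  -2850 − 888 = -3738;  -8016 − 3738 = -11754;  -18937 − 11754 = -30691;  -39608 − 30691 = -70299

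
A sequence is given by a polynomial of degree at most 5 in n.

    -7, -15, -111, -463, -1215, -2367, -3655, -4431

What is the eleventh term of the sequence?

11073

D1: -8  -96  -352  -752  -1152  -1288  -776
D2: -88  -256  -400  -400  -136  512
D3: -168  -144  0  264  648
D4: 24  144  264  384
D5: 120  120  120
Fifth differences constant at 120.
384 + 120 = 504;  648 + 504 = 1152;  512 + 1152 = 1664;  -776 + 1664 = 888;  -4431 + 888 = -3543
504 + 120 = 624;  1152 + 624 = 1776;  1664 + 1776 = 3440;  888 + 3440 = 4328;  -3543 + 4328 = 785
624 + 120 = 744;  1776 + 744 = 2520;  3440 + 2520 = 5960;  4328 + 5960 = 10288;  785 + 10288 = 11073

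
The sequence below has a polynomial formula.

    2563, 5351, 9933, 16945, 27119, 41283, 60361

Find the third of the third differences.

First differences: 2788, 4582, 7012, 10174, 14164, 19078
Second differences: 1794, 2430, 3162, 3990, 4914
Third differences: 636, 732, 828, 924
Fourth differences: 96, 96, 96

828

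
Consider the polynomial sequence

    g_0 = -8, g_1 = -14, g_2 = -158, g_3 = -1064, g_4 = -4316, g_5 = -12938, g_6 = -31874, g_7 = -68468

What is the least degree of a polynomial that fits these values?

-6, -144, -906, -3252, -8622, -18936, -36594
-138, -762, -2346, -5370, -10314, -17658
-624, -1584, -3024, -4944, -7344
-960, -1440, -1920, -2400
-480, -480, -480
The fifth differences are constant, so the polynomial has degree 5.

5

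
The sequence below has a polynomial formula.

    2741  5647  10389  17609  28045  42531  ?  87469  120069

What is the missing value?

61997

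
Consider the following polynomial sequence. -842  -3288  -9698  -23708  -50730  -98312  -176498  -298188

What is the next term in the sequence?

-479498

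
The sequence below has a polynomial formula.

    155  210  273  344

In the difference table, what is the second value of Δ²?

8

Δ: 55, 63, 71
Δ²: 8, 8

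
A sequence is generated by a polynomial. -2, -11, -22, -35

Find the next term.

Δ: -9 , -11 , -13
Δ²: -2 , -2
The second differences are constant (-2).
-13 − 2 = -15;  -35 − 15 = -50

-50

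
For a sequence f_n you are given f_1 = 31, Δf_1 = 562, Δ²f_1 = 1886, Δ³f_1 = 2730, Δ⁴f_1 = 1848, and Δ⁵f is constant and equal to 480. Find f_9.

Build the table forward from the leading diagonal:
D5: 480  480  480  480  480  480  480  480  480
D4: 1848  2328  2808  3288  3768  4248  4728  5208  5688
D3: 2730  4578  6906  9714  13002  16770  21018  25746  30954
D2: 1886  4616  9194  16100  25814  38816  55586  76604  102350
D1: 562  2448  7064  16258  32358  58172  96988  152574  229178
f: 31  593  3041  10105  26363  58721  116893  213881  366455

366455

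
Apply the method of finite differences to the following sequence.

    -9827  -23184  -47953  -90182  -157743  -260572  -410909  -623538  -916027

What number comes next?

D1: -13357, -24769, -42229, -67561, -102829, -150337, -212629, -292489
D2: -11412, -17460, -25332, -35268, -47508, -62292, -79860
D3: -6048, -7872, -9936, -12240, -14784, -17568
D4: -1824, -2064, -2304, -2544, -2784
D5: -240, -240, -240, -240
Constant fifth difference = -240, so extend:
-2784 − 240 = -3024;  -17568 − 3024 = -20592;  -79860 − 20592 = -100452;  -292489 − 100452 = -392941;  -916027 − 392941 = -1308968

-1308968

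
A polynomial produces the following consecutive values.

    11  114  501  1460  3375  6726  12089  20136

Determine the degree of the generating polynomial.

4

First differences: 103, 387, 959, 1915, 3351, 5363, 8047
Second differences: 284, 572, 956, 1436, 2012, 2684
Third differences: 288, 384, 480, 576, 672
Fourth differences: 96, 96, 96, 96
The fourth differences are constant, so the polynomial has degree 4.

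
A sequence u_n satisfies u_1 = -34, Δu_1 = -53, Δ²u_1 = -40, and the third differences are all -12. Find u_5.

Build the table forward from the leading diagonal:
Δ³: -12  -12  -12  -12  -12
Δ²: -40  -52  -64  -76  -88
Δ: -53  -93  -145  -209  -285
u: -34  -87  -180  -325  -534

-534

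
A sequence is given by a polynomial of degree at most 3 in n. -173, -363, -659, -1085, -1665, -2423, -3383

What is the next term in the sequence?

-4569

D1: -190, -296, -426, -580, -758, -960
D2: -106, -130, -154, -178, -202
D3: -24, -24, -24, -24
The third differences are constant (-24).
-202 − 24 = -226;  -960 − 226 = -1186;  -3383 − 1186 = -4569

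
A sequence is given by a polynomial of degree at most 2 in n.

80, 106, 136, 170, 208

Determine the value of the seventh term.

296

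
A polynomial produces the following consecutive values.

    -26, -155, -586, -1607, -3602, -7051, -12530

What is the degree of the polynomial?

4

-129, -431, -1021, -1995, -3449, -5479
-302, -590, -974, -1454, -2030
-288, -384, -480, -576
-96, -96, -96
The fourth differences are constant, so the polynomial has degree 4.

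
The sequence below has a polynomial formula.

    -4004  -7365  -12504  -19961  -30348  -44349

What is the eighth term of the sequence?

First differences: -3361, -5139, -7457, -10387, -14001
Second differences: -1778, -2318, -2930, -3614
Third differences: -540, -612, -684
Fourth differences: -72, -72
Fourth differences constant at -72.
-684 − 72 = -756;  -3614 − 756 = -4370;  -14001 − 4370 = -18371;  -44349 − 18371 = -62720
-756 − 72 = -828;  -4370 − 828 = -5198;  -18371 − 5198 = -23569;  -62720 − 23569 = -86289

-86289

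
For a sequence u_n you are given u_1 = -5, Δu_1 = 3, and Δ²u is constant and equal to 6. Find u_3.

Build the table forward from the leading diagonal:
D2: 6  6  6
D1: 3  9  15
u: -5  -2  7

7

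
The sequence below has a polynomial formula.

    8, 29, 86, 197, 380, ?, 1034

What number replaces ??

653

Using the first 5 terms:
21, 57, 111, 183
36, 54, 72
18, 18
Constant third difference = 18.
Extend forward: 72 + 18 = 90;  183 + 90 = 273;  380 + 273 = 653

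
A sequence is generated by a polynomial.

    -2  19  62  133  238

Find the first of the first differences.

21

Δ: 21, 43, 71, 105
Δ²: 22, 28, 34
Δ³: 6, 6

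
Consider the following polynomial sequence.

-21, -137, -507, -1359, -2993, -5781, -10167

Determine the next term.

Δ: -116  -370  -852  -1634  -2788  -4386
Δ²: -254  -482  -782  -1154  -1598
Δ³: -228  -300  -372  -444
Δ⁴: -72  -72  -72
Constant fourth difference = -72, so extend:
-444 − 72 = -516;  -1598 − 516 = -2114;  -4386 − 2114 = -6500;  -10167 − 6500 = -16667

-16667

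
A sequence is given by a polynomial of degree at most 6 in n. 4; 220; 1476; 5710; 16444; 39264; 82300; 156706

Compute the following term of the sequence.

D1: 216 , 1256 , 4234 , 10734 , 22820 , 43036 , 74406
D2: 1040 , 2978 , 6500 , 12086 , 20216 , 31370
D3: 1938 , 3522 , 5586 , 8130 , 11154
D4: 1584 , 2064 , 2544 , 3024
D5: 480 , 480 , 480
Constant fifth difference = 480, so extend:
3024 + 480 = 3504;  11154 + 3504 = 14658;  31370 + 14658 = 46028;  74406 + 46028 = 120434;  156706 + 120434 = 277140

277140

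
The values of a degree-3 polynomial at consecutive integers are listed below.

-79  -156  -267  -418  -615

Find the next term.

D1: -77 , -111 , -151 , -197
D2: -34 , -40 , -46
D3: -6 , -6
The third differences are constant (-6).
-46 − 6 = -52;  -197 − 52 = -249;  -615 − 249 = -864

-864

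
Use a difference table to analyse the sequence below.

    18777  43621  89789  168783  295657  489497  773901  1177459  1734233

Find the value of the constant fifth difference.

Δ: 24844, 46168, 78994, 126874, 193840, 284404, 403558, 556774
Δ²: 21324, 32826, 47880, 66966, 90564, 119154, 153216
Δ³: 11502, 15054, 19086, 23598, 28590, 34062
Δ⁴: 3552, 4032, 4512, 4992, 5472
Δ⁵: 480, 480, 480, 480

480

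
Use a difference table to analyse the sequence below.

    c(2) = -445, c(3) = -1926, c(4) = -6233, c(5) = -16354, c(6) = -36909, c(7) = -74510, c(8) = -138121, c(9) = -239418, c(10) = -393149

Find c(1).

-1481, -4307, -10121, -20555, -37601, -63611, -101297, -153731
-2826, -5814, -10434, -17046, -26010, -37686, -52434
-2988, -4620, -6612, -8964, -11676, -14748
-1632, -1992, -2352, -2712, -3072
-360, -360, -360, -360
The fifth differences are constant at -360.
Work back: -1632 + 360 = -1272;  -2988 + 1272 = -1716;  -2826 + 1716 = -1110;  -1481 + 1110 = -371;  -445 + 371 = -74

-74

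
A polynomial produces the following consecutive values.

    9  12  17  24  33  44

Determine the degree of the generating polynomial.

D1: 3, 5, 7, 9, 11
D2: 2, 2, 2, 2
The second differences are constant, so the polynomial has degree 2.

2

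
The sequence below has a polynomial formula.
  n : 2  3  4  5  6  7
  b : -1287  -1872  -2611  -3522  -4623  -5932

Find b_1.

-838

First differences: -585, -739, -911, -1101, -1309
Second differences: -154, -172, -190, -208
Third differences: -18, -18, -18
The third differences are constant at -18.
Work back: -154 + 18 = -136;  -585 + 136 = -449;  -1287 + 449 = -838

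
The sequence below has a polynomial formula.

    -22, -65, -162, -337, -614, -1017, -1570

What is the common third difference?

-24

Δ: -43, -97, -175, -277, -403, -553
Δ²: -54, -78, -102, -126, -150
Δ³: -24, -24, -24, -24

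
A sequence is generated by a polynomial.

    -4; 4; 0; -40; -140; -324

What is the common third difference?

First differences: 8, -4, -40, -100, -184
Second differences: -12, -36, -60, -84
Third differences: -24, -24, -24

-24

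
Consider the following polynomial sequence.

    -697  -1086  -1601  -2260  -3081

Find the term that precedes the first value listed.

-416

-389  -515  -659  -821
-126  -144  -162
-18  -18
The third differences are constant at -18.
Work back: -126 + 18 = -108;  -389 + 108 = -281;  -697 + 281 = -416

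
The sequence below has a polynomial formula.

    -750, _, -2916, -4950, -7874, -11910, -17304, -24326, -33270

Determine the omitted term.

-1574

Using the last 7 terms:
Δ: -2034  -2924  -4036  -5394  -7022  -8944
Δ²: -890  -1112  -1358  -1628  -1922
Δ³: -222  -246  -270  -294
Δ⁴: -24  -24  -24
Constant fourth difference = -24.
Extend backward: -222 + 24 = -198;  -890 + 198 = -692;  -2034 + 692 = -1342;  -2916 + 1342 = -1574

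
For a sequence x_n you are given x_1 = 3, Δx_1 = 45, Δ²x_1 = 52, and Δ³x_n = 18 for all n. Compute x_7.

Build the table forward from the leading diagonal:
Δ³: 18  18  18  18  18  18  18
Δ²: 52  70  88  106  124  142  160
Δ: 45  97  167  255  361  485  627
x: 3  48  145  312  567  928  1413

1413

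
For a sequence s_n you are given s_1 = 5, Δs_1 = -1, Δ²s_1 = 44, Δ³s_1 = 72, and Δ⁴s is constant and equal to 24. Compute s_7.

Build the table forward from the leading diagonal:
Δ⁴: 24  24  24  24  24  24  24
Δ³: 72  96  120  144  168  192  216
Δ²: 44  116  212  332  476  644  836
Δ: -1  43  159  371  703  1179  1823
s: 5  4  47  206  577  1280  2459

2459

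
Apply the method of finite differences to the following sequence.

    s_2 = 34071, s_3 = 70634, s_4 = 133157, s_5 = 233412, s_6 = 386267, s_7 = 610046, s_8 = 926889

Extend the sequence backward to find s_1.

14432

Δ: 36563, 62523, 100255, 152855, 223779, 316843
Δ²: 25960, 37732, 52600, 70924, 93064
Δ³: 11772, 14868, 18324, 22140
Δ⁴: 3096, 3456, 3816
Δ⁵: 360, 360
The fifth differences are constant at 360.
Work back: 3096 − 360 = 2736;  11772 − 2736 = 9036;  25960 − 9036 = 16924;  36563 − 16924 = 19639;  34071 − 19639 = 14432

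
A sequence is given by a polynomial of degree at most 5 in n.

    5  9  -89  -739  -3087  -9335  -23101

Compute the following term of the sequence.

-49779

4, -98, -650, -2348, -6248, -13766
-102, -552, -1698, -3900, -7518
-450, -1146, -2202, -3618
-696, -1056, -1416
-360, -360
Fifth differences constant at -360.
-1416 − 360 = -1776;  -3618 − 1776 = -5394;  -7518 − 5394 = -12912;  -13766 − 12912 = -26678;  -23101 − 26678 = -49779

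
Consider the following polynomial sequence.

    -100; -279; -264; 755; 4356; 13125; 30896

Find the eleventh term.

325800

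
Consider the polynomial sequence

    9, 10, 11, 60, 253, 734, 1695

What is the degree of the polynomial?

D1: 1, 1, 49, 193, 481, 961
D2: 0, 48, 144, 288, 480
D3: 48, 96, 144, 192
D4: 48, 48, 48
The fourth differences are constant, so the polynomial has degree 4.

4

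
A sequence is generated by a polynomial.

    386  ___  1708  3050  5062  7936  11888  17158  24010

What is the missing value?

868

Using the last 7 terms:
Δ: 1342, 2012, 2874, 3952, 5270, 6852
Δ²: 670, 862, 1078, 1318, 1582
Δ³: 192, 216, 240, 264
Δ⁴: 24, 24, 24
Constant fourth difference = 24.
Extend backward: 192 − 24 = 168;  670 − 168 = 502;  1342 − 502 = 840;  1708 − 840 = 868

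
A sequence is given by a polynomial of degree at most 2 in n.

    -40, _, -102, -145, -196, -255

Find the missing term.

Using the last 4 terms:
Δ: -43, -51, -59
Δ²: -8, -8
Constant second difference = -8.
Extend backward: -43 + 8 = -35;  -102 + 35 = -67

-67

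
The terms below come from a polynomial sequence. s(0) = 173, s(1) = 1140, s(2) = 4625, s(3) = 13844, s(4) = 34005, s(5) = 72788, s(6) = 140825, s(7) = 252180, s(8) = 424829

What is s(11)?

1559060

Δ: 967  3485  9219  20161  38783  68037  111355  172649
Δ²: 2518  5734  10942  18622  29254  43318  61294
Δ³: 3216  5208  7680  10632  14064  17976
Δ⁴: 1992  2472  2952  3432  3912
Δ⁵: 480  480  480  480
Fifth differences constant at 480.
3912 + 480 = 4392;  17976 + 4392 = 22368;  61294 + 22368 = 83662;  172649 + 83662 = 256311;  424829 + 256311 = 681140
4392 + 480 = 4872;  22368 + 4872 = 27240;  83662 + 27240 = 110902;  256311 + 110902 = 367213;  681140 + 367213 = 1048353
4872 + 480 = 5352;  27240 + 5352 = 32592;  110902 + 32592 = 143494;  367213 + 143494 = 510707;  1048353 + 510707 = 1559060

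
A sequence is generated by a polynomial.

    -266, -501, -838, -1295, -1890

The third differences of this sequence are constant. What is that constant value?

-18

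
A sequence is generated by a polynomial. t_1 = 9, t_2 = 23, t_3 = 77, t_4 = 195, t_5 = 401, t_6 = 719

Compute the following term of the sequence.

1173

14 , 54 , 118 , 206 , 318
40 , 64 , 88 , 112
24 , 24 , 24
Constant third difference = 24, so extend:
112 + 24 = 136;  318 + 136 = 454;  719 + 454 = 1173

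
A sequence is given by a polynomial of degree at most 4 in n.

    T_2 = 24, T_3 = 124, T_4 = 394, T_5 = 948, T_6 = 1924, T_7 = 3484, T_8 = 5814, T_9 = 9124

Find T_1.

D1: 100  270  554  976  1560  2330  3310
D2: 170  284  422  584  770  980
D3: 114  138  162  186  210
D4: 24  24  24  24
The fourth differences are constant at 24.
Work back: 114 − 24 = 90;  170 − 90 = 80;  100 − 80 = 20;  24 − 20 = 4

4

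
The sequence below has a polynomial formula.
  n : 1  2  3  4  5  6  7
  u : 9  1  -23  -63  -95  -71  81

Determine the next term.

457

Δ: -8, -24, -40, -32, 24, 152
Δ²: -16, -16, 8, 56, 128
Δ³: 0, 24, 48, 72
Δ⁴: 24, 24, 24
The fourth differences are constant (24).
72 + 24 = 96;  128 + 96 = 224;  152 + 224 = 376;  81 + 376 = 457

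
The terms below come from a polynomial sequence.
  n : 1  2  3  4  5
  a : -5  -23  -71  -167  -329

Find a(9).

-18, -48, -96, -162
-30, -48, -66
-18, -18
The third differences are constant (-18).
-66 − 18 = -84;  -162 − 84 = -246;  -329 − 246 = -575
-84 − 18 = -102;  -246 − 102 = -348;  -575 − 348 = -923
-102 − 18 = -120;  -348 − 120 = -468;  -923 − 468 = -1391
-120 − 18 = -138;  -468 − 138 = -606;  -1391 − 606 = -1997

-1997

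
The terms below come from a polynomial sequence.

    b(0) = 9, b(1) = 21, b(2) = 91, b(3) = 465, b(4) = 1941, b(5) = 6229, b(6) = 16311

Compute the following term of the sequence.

36801

12  70  374  1476  4288  10082
58  304  1102  2812  5794
246  798  1710  2982
552  912  1272
360  360
The fifth differences are constant (360).
1272 + 360 = 1632;  2982 + 1632 = 4614;  5794 + 4614 = 10408;  10082 + 10408 = 20490;  16311 + 20490 = 36801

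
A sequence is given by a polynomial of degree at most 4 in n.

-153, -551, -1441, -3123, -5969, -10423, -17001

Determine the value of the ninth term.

-38953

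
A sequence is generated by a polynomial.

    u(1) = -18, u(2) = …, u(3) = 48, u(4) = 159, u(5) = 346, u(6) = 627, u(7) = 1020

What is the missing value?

Using the last 5 terms:
Δ: 111  187  281  393
Δ²: 76  94  112
Δ³: 18  18
Constant third difference = 18.
Extend backward: 76 − 18 = 58;  111 − 58 = 53;  48 − 53 = -5

-5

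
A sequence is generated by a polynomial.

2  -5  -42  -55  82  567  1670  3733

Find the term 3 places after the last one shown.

-7, -37, -13, 137, 485, 1103, 2063
-30, 24, 150, 348, 618, 960
54, 126, 198, 270, 342
72, 72, 72, 72
The fourth differences are constant (72).
342 + 72 = 414;  960 + 414 = 1374;  2063 + 1374 = 3437;  3733 + 3437 = 7170
414 + 72 = 486;  1374 + 486 = 1860;  3437 + 1860 = 5297;  7170 + 5297 = 12467
486 + 72 = 558;  1860 + 558 = 2418;  5297 + 2418 = 7715;  12467 + 7715 = 20182

20182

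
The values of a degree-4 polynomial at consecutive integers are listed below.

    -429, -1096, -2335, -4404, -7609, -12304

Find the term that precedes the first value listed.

-124

Δ: -667, -1239, -2069, -3205, -4695
Δ²: -572, -830, -1136, -1490
Δ³: -258, -306, -354
Δ⁴: -48, -48
The fourth differences are constant at -48.
Work back: -258 + 48 = -210;  -572 + 210 = -362;  -667 + 362 = -305;  -429 + 305 = -124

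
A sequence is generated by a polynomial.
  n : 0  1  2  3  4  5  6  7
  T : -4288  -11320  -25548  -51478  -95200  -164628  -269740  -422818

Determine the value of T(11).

-1854510

First differences: -7032, -14228, -25930, -43722, -69428, -105112, -153078
Second differences: -7196, -11702, -17792, -25706, -35684, -47966
Third differences: -4506, -6090, -7914, -9978, -12282
Fourth differences: -1584, -1824, -2064, -2304
Fifth differences: -240, -240, -240
Constant fifth difference = -240, so extend:
-2304 − 240 = -2544;  -12282 − 2544 = -14826;  -47966 − 14826 = -62792;  -153078 − 62792 = -215870;  -422818 − 215870 = -638688
-2544 − 240 = -2784;  -14826 − 2784 = -17610;  -62792 − 17610 = -80402;  -215870 − 80402 = -296272;  -638688 − 296272 = -934960
-2784 − 240 = -3024;  -17610 − 3024 = -20634;  -80402 − 20634 = -101036;  -296272 − 101036 = -397308;  -934960 − 397308 = -1332268
-3024 − 240 = -3264;  -20634 − 3264 = -23898;  -101036 − 23898 = -124934;  -397308 − 124934 = -522242;  -1332268 − 522242 = -1854510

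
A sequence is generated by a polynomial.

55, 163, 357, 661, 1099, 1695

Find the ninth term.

4671

Δ: 108  194  304  438  596
Δ²: 86  110  134  158
Δ³: 24  24  24
Constant third difference = 24, so extend:
158 + 24 = 182;  596 + 182 = 778;  1695 + 778 = 2473
182 + 24 = 206;  778 + 206 = 984;  2473 + 984 = 3457
206 + 24 = 230;  984 + 230 = 1214;  3457 + 1214 = 4671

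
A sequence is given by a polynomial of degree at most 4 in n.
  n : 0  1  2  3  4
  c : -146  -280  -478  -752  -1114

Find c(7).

-2848

-134 , -198 , -274 , -362
-64 , -76 , -88
-12 , -12
The third differences are constant (-12).
-88 − 12 = -100;  -362 − 100 = -462;  -1114 − 462 = -1576
-100 − 12 = -112;  -462 − 112 = -574;  -1576 − 574 = -2150
-112 − 12 = -124;  -574 − 124 = -698;  -2150 − 698 = -2848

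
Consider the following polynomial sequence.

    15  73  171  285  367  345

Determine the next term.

Δ: 58  98  114  82  -22
Δ²: 40  16  -32  -104
Δ³: -24  -48  -72
Δ⁴: -24  -24
Fourth differences constant at -24.
-72 − 24 = -96;  -104 − 96 = -200;  -22 − 200 = -222;  345 − 222 = 123

123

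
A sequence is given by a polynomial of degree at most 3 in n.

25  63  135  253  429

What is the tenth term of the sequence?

Δ: 38, 72, 118, 176
Δ²: 34, 46, 58
Δ³: 12, 12
Constant third difference = 12, so extend:
58 + 12 = 70;  176 + 70 = 246;  429 + 246 = 675
70 + 12 = 82;  246 + 82 = 328;  675 + 328 = 1003
82 + 12 = 94;  328 + 94 = 422;  1003 + 422 = 1425
94 + 12 = 106;  422 + 106 = 528;  1425 + 528 = 1953
106 + 12 = 118;  528 + 118 = 646;  1953 + 646 = 2599

2599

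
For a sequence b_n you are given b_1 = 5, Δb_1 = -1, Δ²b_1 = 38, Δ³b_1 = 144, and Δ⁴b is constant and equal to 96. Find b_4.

Build the table forward from the leading diagonal:
Δ⁴: 96  96  96  96
Δ³: 144  240  336  432
Δ²: 38  182  422  758
Δ: -1  37  219  641
b: 5  4  41  260

260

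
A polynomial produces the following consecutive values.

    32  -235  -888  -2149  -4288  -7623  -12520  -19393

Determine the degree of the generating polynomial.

First differences: -267, -653, -1261, -2139, -3335, -4897, -6873
Second differences: -386, -608, -878, -1196, -1562, -1976
Third differences: -222, -270, -318, -366, -414
Fourth differences: -48, -48, -48, -48
The fourth differences are constant, so the polynomial has degree 4.

4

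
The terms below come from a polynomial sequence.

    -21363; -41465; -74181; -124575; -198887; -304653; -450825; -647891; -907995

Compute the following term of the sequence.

-1245057

-20102 , -32716 , -50394 , -74312 , -105766 , -146172 , -197066 , -260104
-12614 , -17678 , -23918 , -31454 , -40406 , -50894 , -63038
-5064 , -6240 , -7536 , -8952 , -10488 , -12144
-1176 , -1296 , -1416 , -1536 , -1656
-120 , -120 , -120 , -120
Fifth differences constant at -120.
-1656 − 120 = -1776;  -12144 − 1776 = -13920;  -63038 − 13920 = -76958;  -260104 − 76958 = -337062;  -907995 − 337062 = -1245057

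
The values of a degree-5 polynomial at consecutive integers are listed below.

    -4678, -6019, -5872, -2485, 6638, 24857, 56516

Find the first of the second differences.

1488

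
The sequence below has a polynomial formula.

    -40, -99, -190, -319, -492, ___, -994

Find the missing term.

Using the first 5 terms:
First differences: -59  -91  -129  -173
Second differences: -32  -38  -44
Third differences: -6  -6
Constant third difference = -6.
Extend forward: -44 − 6 = -50;  -173 − 50 = -223;  -492 − 223 = -715

-715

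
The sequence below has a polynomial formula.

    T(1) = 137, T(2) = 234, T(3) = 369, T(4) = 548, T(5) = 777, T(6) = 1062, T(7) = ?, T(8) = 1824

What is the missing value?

1409

Using the first 6 terms:
First differences: 97  135  179  229  285
Second differences: 38  44  50  56
Third differences: 6  6  6
Constant third difference = 6.
Extend forward: 56 + 6 = 62;  285 + 62 = 347;  1062 + 347 = 1409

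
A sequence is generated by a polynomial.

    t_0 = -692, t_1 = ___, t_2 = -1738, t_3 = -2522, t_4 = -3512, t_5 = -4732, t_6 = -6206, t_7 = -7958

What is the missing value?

Using the last 6 terms:
First differences: -784  -990  -1220  -1474  -1752
Second differences: -206  -230  -254  -278
Third differences: -24  -24  -24
Constant third difference = -24.
Extend backward: -206 + 24 = -182;  -784 + 182 = -602;  -1738 + 602 = -1136

-1136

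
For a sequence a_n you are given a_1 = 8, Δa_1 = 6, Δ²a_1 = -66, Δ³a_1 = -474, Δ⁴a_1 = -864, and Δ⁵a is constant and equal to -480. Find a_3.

-46

Build the table forward from the leading diagonal:
Δ⁵: -480, -480, -480
Δ⁴: -864, -1344, -1824
Δ³: -474, -1338, -2682
Δ²: -66, -540, -1878
Δ: 6, -60, -600
a: 8, 14, -46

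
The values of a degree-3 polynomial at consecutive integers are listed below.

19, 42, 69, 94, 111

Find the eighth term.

Δ: 23, 27, 25, 17
Δ²: 4, -2, -8
Δ³: -6, -6
Constant third difference = -6, so extend:
-8 − 6 = -14;  17 − 14 = 3;  111 + 3 = 114
-14 − 6 = -20;  3 − 20 = -17;  114 − 17 = 97
-20 − 6 = -26;  -17 − 26 = -43;  97 − 43 = 54

54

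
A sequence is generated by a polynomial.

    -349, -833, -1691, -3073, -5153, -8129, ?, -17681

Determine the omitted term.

-12223

Using the first 6 terms:
Δ: -484  -858  -1382  -2080  -2976
Δ²: -374  -524  -698  -896
Δ³: -150  -174  -198
Δ⁴: -24  -24
Constant fourth difference = -24.
Extend forward: -198 − 24 = -222;  -896 − 222 = -1118;  -2976 − 1118 = -4094;  -8129 − 4094 = -12223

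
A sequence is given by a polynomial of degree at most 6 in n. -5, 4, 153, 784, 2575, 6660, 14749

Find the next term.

29248

9, 149, 631, 1791, 4085, 8089
140, 482, 1160, 2294, 4004
342, 678, 1134, 1710
336, 456, 576
120, 120
Fifth differences constant at 120.
576 + 120 = 696;  1710 + 696 = 2406;  4004 + 2406 = 6410;  8089 + 6410 = 14499;  14749 + 14499 = 29248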